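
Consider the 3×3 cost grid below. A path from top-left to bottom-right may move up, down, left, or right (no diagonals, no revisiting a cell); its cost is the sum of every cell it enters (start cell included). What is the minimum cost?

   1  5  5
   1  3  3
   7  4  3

11

Best path: [0,0]→[1,0]→[1,1]→[1,2]→[2,2]
Cost: 1 + 1 + 3 + 3 + 3 = 11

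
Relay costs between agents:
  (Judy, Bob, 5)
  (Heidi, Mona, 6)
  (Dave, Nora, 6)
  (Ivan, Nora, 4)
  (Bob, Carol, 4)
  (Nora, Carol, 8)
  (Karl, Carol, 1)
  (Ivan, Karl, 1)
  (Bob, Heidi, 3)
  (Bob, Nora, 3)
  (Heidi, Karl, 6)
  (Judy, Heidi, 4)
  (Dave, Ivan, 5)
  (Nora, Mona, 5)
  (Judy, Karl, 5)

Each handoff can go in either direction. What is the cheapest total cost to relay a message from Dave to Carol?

7

Comparing a few candidate routes:
Dave → Nora → Bob → Carol: 6 + 3 + 4 = 13
Dave → Ivan → Karl → Carol: 5 + 1 + 1 = 7
Dave → Nora → Ivan → Karl → Carol: 6 + 4 + 1 + 1 = 12
Best route has total 7.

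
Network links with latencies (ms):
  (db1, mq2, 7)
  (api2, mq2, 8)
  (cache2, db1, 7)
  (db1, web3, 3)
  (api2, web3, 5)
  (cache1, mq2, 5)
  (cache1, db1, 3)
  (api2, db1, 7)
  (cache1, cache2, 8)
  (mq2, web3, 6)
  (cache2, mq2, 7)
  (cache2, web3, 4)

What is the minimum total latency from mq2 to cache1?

5

A few of the mq2→cache1 routes:
mq2→db1→cache1: 7 + 3 = 10
mq2→cache1: 5
mq2→web3→db1→cache1: 6 + 3 + 3 = 12
The minimum is 5 ms.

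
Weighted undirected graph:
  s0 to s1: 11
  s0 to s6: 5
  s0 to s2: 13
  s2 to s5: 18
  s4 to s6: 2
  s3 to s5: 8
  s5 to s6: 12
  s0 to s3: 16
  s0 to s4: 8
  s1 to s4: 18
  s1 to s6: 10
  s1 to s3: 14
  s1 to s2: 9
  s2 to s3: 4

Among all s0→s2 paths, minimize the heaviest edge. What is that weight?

10

Checking several routes:
s0 - s6 - s1 - s2: max(5, 10, 9) = 10
s0 - s4 - s6 - s1 - s2: max(8, 2, 10, 9) = 10
s0 - s1 - s2: max(11, 9) = 11
Smallest bottleneck: 10.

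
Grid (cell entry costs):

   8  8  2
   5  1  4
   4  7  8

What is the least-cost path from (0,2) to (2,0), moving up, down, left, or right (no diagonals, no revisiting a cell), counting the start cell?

Cheapest: (0,2) → (1,2) → (1,1) → (1,0) → (2,0)
  2 + 4 + 1 + 5 + 4 = 16

16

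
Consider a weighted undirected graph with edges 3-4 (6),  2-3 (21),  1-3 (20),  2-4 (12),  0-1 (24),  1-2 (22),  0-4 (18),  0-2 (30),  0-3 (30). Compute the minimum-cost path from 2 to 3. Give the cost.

18

Comparing a few candidate routes:
2 -> 3: 21
2 -> 0 -> 4 -> 3: 30 + 18 + 6 = 54
2 -> 1 -> 3: 22 + 20 = 42
2 -> 4 -> 3: 12 + 6 = 18
Best route has total 18.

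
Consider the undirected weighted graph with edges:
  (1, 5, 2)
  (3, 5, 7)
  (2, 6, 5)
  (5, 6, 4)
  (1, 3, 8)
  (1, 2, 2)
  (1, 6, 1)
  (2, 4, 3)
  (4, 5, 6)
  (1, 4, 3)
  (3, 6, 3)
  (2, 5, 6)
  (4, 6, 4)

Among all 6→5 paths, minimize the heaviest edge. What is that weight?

2

Checking several routes:
6 → 5: max(4) = 4
6 → 4 → 2 → 1 → 5: max(4, 3, 2, 2) = 4
6 → 1 → 5: max(1, 2) = 2
The minimum achievable maximum is 2.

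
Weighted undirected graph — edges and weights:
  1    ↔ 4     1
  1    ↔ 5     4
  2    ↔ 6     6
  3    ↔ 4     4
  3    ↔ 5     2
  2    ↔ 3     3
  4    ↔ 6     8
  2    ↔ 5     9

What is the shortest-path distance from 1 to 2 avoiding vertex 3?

13

Routes from 1 to 2 avoiding 3:
1 - 5 - 2: 4 + 9 = 13
1 - 4 - 6 - 2: 1 + 8 + 6 = 15
Shortest: 13.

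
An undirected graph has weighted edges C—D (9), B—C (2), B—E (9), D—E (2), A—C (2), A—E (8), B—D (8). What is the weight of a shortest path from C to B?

Checking several routes:
C-A-E-D-B: 2 + 8 + 2 + 8 = 20
C-D-B: 9 + 8 = 17
C-A-E-B: 2 + 8 + 9 = 19
C-B: 2
Shortest: 2.

2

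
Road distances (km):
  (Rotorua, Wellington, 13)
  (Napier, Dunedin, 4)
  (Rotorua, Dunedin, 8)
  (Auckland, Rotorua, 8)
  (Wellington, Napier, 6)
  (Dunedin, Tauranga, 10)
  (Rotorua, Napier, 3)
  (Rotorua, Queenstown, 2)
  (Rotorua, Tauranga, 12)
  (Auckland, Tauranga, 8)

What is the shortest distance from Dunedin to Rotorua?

7

Candidate routes:
Dunedin → Tauranga → Rotorua: 10 + 12 = 22
Dunedin → Napier → Rotorua: 4 + 3 = 7
Dunedin → Tauranga → Auckland → Rotorua: 10 + 8 + 8 = 26
Dunedin → Rotorua: 8
Dunedin → Napier → Wellington → Rotorua: 4 + 6 + 13 = 23
The minimum is 7 km.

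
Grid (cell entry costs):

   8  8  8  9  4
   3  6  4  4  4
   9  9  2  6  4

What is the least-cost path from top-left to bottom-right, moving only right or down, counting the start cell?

Best path: r0c0→r1c0→r1c1→r1c2→r1c3→r1c4→r2c4
Cost: 8 + 3 + 6 + 4 + 4 + 4 + 4 = 33

33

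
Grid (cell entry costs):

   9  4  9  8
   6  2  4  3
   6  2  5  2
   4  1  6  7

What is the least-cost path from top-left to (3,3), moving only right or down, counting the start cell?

31

Take r0c0 -> r0c1 -> r1c1 -> r1c2 -> r1c3 -> r2c3 -> r3c3 for a total of 9 + 4 + 2 + 4 + 3 + 2 + 7 = 31.
For comparison, the top-then-right route costs 42.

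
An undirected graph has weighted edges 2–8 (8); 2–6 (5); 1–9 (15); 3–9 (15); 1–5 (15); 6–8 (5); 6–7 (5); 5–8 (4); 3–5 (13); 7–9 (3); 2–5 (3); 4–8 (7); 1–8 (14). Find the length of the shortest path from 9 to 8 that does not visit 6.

29

A few of the 9→8 routes:
9 -> 3 -> 5 -> 2 -> 8: 15 + 13 + 3 + 8 = 39
9 -> 1 -> 5 -> 8: 15 + 15 + 4 = 34
9 -> 1 -> 5 -> 2 -> 8: 15 + 15 + 3 + 8 = 41
9 -> 3 -> 5 -> 8: 15 + 13 + 4 = 32
9 -> 1 -> 8: 15 + 14 = 29
Best route has total 29.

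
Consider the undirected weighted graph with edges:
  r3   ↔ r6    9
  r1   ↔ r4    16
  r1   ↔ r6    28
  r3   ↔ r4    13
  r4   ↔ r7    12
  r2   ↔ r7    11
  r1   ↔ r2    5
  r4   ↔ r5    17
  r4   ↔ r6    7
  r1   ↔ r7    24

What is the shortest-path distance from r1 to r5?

33

Comparing a few candidate routes:
r1 → r4 → r5: 16 + 17 = 33
r1 → r2 → r7 → r4 → r5: 5 + 11 + 12 + 17 = 45
r1 → r6 → r4 → r5: 28 + 7 + 17 = 52
Shortest: 33.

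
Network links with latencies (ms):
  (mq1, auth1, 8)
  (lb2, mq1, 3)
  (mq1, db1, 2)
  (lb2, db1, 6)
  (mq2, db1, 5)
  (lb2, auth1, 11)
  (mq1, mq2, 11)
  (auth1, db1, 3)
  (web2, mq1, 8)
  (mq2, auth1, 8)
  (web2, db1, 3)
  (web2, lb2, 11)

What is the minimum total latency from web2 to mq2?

A few of the web2→mq2 routes:
web2 - db1 - mq2: 3 + 5 = 8
web2 - db1 - mq1 - mq2: 3 + 2 + 11 = 16
web2 - db1 - auth1 - mq2: 3 + 3 + 8 = 14
web2 - mq1 - db1 - mq2: 8 + 2 + 5 = 15
web2 - mq1 - mq2: 8 + 11 = 19
Shortest: 8 ms.

8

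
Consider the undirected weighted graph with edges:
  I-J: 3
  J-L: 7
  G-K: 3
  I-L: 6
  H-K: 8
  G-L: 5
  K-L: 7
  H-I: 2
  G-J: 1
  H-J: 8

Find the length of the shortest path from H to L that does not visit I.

Comparing a few candidate routes:
H-K-L: 8 + 7 = 15
H-K-G-L: 8 + 3 + 5 = 16
H-J-G-K-L: 8 + 1 + 3 + 7 = 19
H-J-G-L: 8 + 1 + 5 = 14
H-J-L: 8 + 7 = 15
The minimum is 14.

14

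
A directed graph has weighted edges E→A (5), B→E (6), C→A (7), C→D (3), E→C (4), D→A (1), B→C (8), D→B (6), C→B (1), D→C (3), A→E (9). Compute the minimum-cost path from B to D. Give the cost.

11

Routes from B to D:
B -> E -> C -> D: 6 + 4 + 3 = 13
B -> C -> D: 8 + 3 = 11
The minimum is 11.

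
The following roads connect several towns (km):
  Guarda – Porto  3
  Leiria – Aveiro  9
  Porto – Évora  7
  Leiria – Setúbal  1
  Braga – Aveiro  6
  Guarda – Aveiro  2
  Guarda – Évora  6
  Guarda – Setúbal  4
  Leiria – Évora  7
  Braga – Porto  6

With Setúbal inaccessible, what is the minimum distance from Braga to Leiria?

Some routes from Braga to Leiria avoiding Setúbal:
Braga - Porto - Évora - Leiria: 6 + 7 + 7 = 20
Braga - Aveiro - Guarda - Évora - Leiria: 6 + 2 + 6 + 7 = 21
Braga - Aveiro - Guarda - Porto - Évora - Leiria: 6 + 2 + 3 + 7 + 7 = 25
Braga - Porto - Guarda - Évora - Leiria: 6 + 3 + 6 + 7 = 22
Braga - Porto - Guarda - Aveiro - Leiria: 6 + 3 + 2 + 9 = 20
Braga - Aveiro - Leiria: 6 + 9 = 15
Best route has total 15 km.

15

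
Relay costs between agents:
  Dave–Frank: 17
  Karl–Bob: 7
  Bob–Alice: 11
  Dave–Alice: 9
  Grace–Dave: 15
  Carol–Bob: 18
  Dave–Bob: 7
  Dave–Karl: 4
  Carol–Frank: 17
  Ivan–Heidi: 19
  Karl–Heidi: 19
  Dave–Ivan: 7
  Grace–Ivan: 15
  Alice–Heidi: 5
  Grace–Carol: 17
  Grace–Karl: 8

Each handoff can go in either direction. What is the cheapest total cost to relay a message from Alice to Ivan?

A few of the Alice→Ivan routes:
Alice -> Bob -> Dave -> Ivan: 11 + 7 + 7 = 25
Alice -> Heidi -> Ivan: 5 + 19 = 24
Alice -> Dave -> Ivan: 9 + 7 = 16
Best route has total 16.

16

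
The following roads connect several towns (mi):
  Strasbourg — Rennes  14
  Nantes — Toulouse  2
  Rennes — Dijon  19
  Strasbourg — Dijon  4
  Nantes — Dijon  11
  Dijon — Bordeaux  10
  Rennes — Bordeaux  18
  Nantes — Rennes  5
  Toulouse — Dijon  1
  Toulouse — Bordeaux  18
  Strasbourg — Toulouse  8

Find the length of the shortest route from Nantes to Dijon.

3

Comparing a few candidate routes:
Nantes - Toulouse - Strasbourg - Dijon: 2 + 8 + 4 = 14
Nantes - Dijon: 11
Nantes - Toulouse - Dijon: 2 + 1 = 3
The minimum is 3 mi.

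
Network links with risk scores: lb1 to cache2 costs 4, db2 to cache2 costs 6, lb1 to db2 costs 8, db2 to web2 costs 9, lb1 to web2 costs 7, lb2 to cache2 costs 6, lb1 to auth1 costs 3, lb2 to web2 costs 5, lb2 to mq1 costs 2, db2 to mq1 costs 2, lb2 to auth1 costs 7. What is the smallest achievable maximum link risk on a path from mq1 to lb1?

Checking several routes:
mq1→lb2→cache2→lb1: max(2, 6, 4) = 6
mq1→lb2→web2→lb1: max(2, 5, 7) = 7
mq1→db2→cache2→lb1: max(2, 6, 4) = 6
The minimum achievable maximum is 6.

6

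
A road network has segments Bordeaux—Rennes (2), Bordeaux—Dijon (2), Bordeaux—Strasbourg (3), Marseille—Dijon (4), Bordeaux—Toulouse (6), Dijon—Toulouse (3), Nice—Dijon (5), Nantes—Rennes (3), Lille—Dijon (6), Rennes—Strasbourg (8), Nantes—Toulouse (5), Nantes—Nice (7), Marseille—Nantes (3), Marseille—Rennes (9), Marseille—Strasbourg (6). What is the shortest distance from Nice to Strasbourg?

Comparing a few candidate routes:
Nice → Nantes → Marseille → Strasbourg: 7 + 3 + 6 = 16
Nice → Dijon → Toulouse → Bordeaux → Strasbourg: 5 + 3 + 6 + 3 = 17
Nice → Dijon → Bordeaux → Strasbourg: 5 + 2 + 3 = 10
Nice → Dijon → Bordeaux → Rennes → Strasbourg: 5 + 2 + 2 + 8 = 17
Nice → Dijon → Marseille → Strasbourg: 5 + 4 + 6 = 15
Nice → Nantes → Rennes → Bordeaux → Strasbourg: 7 + 3 + 2 + 3 = 15
The minimum is 10 mi.

10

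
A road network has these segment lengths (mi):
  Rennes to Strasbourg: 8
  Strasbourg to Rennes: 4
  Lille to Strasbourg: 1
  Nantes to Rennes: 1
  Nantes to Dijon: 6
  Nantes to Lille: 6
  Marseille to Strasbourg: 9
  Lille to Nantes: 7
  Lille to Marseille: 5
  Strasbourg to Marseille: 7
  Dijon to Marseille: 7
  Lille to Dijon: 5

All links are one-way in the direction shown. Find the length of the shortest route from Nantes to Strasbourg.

7

Routes from Nantes to Strasbourg:
Nantes-Lille-Dijon-Marseille-Strasbourg: 6 + 5 + 7 + 9 = 27
Nantes-Rennes-Strasbourg: 1 + 8 = 9
Nantes-Lille-Marseille-Strasbourg: 6 + 5 + 9 = 20
Nantes-Dijon-Marseille-Strasbourg: 6 + 7 + 9 = 22
Nantes-Lille-Strasbourg: 6 + 1 = 7
Shortest: 7 mi.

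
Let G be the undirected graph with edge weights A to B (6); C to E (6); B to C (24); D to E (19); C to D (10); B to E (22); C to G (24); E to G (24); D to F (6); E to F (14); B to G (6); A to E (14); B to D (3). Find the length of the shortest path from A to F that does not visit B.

Candidate routes:
A -> E -> G -> C -> D -> F: 14 + 24 + 24 + 10 + 6 = 78
A -> E -> C -> D -> F: 14 + 6 + 10 + 6 = 36
A -> E -> D -> F: 14 + 19 + 6 = 39
A -> E -> F: 14 + 14 = 28
Shortest: 28.

28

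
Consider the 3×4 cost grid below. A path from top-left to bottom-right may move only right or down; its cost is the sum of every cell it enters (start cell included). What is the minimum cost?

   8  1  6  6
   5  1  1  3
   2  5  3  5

19

One optimal route is (0,0) -> (0,1) -> (1,1) -> (1,2) -> (1,3) -> (2,3).
Its cost is 8 + 1 + 1 + 1 + 3 + 5 = 19.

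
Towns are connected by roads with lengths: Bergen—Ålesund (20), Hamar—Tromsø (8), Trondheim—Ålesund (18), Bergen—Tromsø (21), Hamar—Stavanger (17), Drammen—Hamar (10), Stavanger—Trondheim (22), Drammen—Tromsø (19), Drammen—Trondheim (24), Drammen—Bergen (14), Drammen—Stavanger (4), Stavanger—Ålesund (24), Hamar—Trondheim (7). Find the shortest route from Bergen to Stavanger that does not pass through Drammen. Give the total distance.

44

Candidate routes:
Bergen→Tromsø→Hamar→Stavanger: 21 + 8 + 17 = 46
Bergen→Ålesund→Trondheim→Hamar→Stavanger: 20 + 18 + 7 + 17 = 62
Bergen→Ålesund→Trondheim→Stavanger: 20 + 18 + 22 = 60
Bergen→Tromsø→Hamar→Trondheim→Ålesund→Stavanger: 21 + 8 + 7 + 18 + 24 = 78
Bergen→Tromsø→Hamar→Trondheim→Stavanger: 21 + 8 + 7 + 22 = 58
Bergen→Ålesund→Stavanger: 20 + 24 = 44
The minimum is 44.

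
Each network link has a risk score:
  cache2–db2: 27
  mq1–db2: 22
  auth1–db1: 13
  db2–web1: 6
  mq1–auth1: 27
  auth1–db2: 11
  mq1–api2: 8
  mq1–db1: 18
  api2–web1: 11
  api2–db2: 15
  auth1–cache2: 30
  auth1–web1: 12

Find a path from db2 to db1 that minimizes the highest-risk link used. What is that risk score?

Checking several routes:
db2→auth1→db1: max(11, 13) = 13
db2→api2→web1→auth1→db1: max(15, 11, 12, 13) = 15
db2→web1→auth1→db1: max(6, 12, 13) = 13
Best route has worst link 13.

13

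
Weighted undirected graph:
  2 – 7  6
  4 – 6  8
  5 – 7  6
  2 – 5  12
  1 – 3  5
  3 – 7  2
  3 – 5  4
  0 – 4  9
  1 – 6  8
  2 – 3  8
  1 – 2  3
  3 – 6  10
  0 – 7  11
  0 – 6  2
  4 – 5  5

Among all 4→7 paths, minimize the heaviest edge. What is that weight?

Some routes from 4 to 7:
4 -> 6 -> 1 -> 2 -> 7: max(8, 8, 3, 6) = 8
4 -> 5 -> 3 -> 1 -> 2 -> 7: max(5, 4, 5, 3, 6) = 6
4 -> 5 -> 7: max(5, 6) = 6
4 -> 5 -> 3 -> 7: max(5, 4, 2) = 5
Best route has worst link 5.

5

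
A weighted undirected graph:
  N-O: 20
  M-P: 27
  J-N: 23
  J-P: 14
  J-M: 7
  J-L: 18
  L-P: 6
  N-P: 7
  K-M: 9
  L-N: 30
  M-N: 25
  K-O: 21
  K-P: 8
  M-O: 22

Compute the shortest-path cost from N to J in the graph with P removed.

23

Candidate routes:
N→L→J: 30 + 18 = 48
N→O→M→J: 20 + 22 + 7 = 49
N→J: 23
N→M→J: 25 + 7 = 32
N→O→K→M→J: 20 + 21 + 9 + 7 = 57
The minimum is 23.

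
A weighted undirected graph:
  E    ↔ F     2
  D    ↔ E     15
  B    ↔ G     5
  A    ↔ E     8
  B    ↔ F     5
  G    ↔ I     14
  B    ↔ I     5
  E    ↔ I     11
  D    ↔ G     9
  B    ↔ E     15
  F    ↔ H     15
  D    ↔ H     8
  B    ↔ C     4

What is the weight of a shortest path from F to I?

10

Checking several routes:
F-E-B-I: 2 + 15 + 5 = 22
F-E-I: 2 + 11 = 13
F-B-I: 5 + 5 = 10
Best route has total 10.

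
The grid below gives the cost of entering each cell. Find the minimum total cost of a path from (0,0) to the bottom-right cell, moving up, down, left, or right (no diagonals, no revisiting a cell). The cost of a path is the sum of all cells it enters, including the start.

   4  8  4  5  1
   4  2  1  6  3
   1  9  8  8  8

Path r0c0 → r1c0 → r1c1 → r1c2 → r1c3 → r1c4 → r2c4: 4 + 4 + 2 + 1 + 6 + 3 + 8 = 28.

28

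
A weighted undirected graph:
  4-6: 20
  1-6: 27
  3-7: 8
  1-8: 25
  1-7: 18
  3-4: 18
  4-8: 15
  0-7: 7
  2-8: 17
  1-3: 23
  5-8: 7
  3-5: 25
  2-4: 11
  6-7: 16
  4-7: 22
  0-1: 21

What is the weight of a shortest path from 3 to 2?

29

Comparing a few candidate routes:
3→7→4→2: 8 + 22 + 11 = 41
3→4→2: 18 + 11 = 29
3→5→8→2: 25 + 7 + 17 = 49
Best route has total 29.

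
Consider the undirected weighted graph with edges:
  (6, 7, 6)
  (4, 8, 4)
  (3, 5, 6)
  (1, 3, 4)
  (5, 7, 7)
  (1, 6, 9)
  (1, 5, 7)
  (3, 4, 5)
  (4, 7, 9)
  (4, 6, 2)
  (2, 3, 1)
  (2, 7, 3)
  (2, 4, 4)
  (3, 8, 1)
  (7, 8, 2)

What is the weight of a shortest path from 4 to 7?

6

Checking several routes:
4 - 3 - 8 - 7: 5 + 1 + 2 = 8
4 - 8 - 7: 4 + 2 = 6
4 - 2 - 7: 4 + 3 = 7
Shortest: 6.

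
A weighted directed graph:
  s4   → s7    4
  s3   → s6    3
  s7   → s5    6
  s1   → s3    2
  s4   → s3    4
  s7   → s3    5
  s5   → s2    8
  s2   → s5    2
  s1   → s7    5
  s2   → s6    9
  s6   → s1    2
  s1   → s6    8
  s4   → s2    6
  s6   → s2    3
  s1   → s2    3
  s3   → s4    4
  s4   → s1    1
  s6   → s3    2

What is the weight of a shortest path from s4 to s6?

6

Comparing a few candidate routes:
s4→s1→s6: 1 + 8 = 9
s4→s1→s3→s6: 1 + 2 + 3 = 6
s4→s3→s6: 4 + 3 = 7
The minimum is 6.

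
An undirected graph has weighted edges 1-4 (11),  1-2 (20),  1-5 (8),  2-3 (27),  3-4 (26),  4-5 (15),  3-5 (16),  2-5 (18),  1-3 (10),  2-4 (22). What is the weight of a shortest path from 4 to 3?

A few of the 4→3 routes:
4 → 3: 26
4 → 5 → 3: 15 + 16 = 31
4 → 1 → 3: 11 + 10 = 21
4 → 1 → 5 → 3: 11 + 8 + 16 = 35
4 → 5 → 1 → 3: 15 + 8 + 10 = 33
Best route has total 21.

21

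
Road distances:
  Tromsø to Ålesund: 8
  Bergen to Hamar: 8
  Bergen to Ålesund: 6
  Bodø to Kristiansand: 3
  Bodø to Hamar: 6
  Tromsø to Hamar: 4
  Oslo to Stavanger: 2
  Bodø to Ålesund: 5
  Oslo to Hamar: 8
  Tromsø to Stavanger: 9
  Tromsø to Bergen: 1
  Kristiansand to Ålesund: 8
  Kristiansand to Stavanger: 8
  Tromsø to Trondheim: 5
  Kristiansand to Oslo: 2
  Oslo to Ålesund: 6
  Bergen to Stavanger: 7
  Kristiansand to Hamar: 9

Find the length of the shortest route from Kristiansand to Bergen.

11

Comparing a few candidate routes:
Kristiansand→Oslo→Stavanger→Bergen: 2 + 2 + 7 = 11
Kristiansand→Ålesund→Bergen: 8 + 6 = 14
Kristiansand→Hamar→Tromsø→Bergen: 9 + 4 + 1 = 14
The minimum is 11.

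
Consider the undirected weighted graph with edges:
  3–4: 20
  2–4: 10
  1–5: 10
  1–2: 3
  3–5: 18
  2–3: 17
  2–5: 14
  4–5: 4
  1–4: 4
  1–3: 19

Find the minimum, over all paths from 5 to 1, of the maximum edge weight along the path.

A few of the 5→1 routes:
5 → 4 → 1: max(4, 4) = 4
5 → 4 → 2 → 1: max(4, 10, 3) = 10
5 → 2 → 1: max(14, 3) = 14
5 → 1: max(10) = 10
Smallest bottleneck: 4.

4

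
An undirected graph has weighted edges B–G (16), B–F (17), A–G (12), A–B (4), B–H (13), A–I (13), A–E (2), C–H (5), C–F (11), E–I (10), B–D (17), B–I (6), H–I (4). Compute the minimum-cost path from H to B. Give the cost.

Checking several routes:
H → I → A → B: 4 + 13 + 4 = 21
H → I → E → A → B: 4 + 10 + 2 + 4 = 20
H → C → F → B: 5 + 11 + 17 = 33
H → B: 13
H → I → B: 4 + 6 = 10
The minimum is 10.

10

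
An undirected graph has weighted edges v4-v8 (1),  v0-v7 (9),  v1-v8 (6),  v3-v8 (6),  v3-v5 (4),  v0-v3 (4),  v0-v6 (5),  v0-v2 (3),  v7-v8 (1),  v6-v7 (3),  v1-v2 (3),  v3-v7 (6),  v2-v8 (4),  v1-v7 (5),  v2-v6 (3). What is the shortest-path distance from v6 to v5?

13

Comparing a few candidate routes:
v6→v0→v3→v5: 5 + 4 + 4 = 13
v6→v2→v0→v3→v5: 3 + 3 + 4 + 4 = 14
v6→v7→v8→v3→v5: 3 + 1 + 6 + 4 = 14
v6→v7→v3→v5: 3 + 6 + 4 = 13
The minimum is 13.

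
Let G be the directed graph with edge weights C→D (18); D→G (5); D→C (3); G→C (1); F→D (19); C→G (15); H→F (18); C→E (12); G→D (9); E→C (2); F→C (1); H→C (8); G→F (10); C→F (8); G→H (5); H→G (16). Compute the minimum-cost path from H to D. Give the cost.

A few of the H→D routes:
H→G→D: 16 + 9 = 25
H→C→F→D: 8 + 8 + 19 = 35
H→C→G→D: 8 + 15 + 9 = 32
H→C→D: 8 + 18 = 26
H→G→C→D: 16 + 1 + 18 = 35
H→F→D: 18 + 19 = 37
Best route has total 25.

25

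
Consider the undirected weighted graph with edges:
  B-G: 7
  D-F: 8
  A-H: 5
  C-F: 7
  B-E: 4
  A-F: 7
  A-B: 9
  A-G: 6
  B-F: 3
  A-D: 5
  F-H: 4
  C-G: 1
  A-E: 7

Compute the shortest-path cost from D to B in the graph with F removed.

14

Routes from D to B avoiding F:
D -> A -> E -> B: 5 + 7 + 4 = 16
D -> A -> G -> B: 5 + 6 + 7 = 18
D -> A -> B: 5 + 9 = 14
Shortest: 14.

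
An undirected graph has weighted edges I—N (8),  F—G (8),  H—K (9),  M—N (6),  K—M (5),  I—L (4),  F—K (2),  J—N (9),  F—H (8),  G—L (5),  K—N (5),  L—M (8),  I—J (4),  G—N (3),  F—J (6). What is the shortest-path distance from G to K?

Some routes from G to K:
G-N-J-F-K: 3 + 9 + 6 + 2 = 20
G-N-K: 3 + 5 = 8
G-F-K: 8 + 2 = 10
G-N-M-K: 3 + 6 + 5 = 14
G-L-M-K: 5 + 8 + 5 = 18
The minimum is 8.

8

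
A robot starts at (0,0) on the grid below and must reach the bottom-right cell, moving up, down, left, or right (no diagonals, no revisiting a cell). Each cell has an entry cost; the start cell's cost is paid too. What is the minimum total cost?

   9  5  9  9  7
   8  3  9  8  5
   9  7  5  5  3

37

Best path: (0,0)→(0,1)→(1,1)→(2,1)→(2,2)→(2,3)→(2,4)
Cost: 9 + 5 + 3 + 7 + 5 + 5 + 3 = 37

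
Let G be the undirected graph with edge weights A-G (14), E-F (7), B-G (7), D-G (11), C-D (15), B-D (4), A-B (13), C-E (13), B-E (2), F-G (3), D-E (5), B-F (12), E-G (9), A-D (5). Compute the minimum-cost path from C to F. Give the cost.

20

A few of the C→F routes:
C-D-E-F: 15 + 5 + 7 = 27
C-E-F: 13 + 7 = 20
C-E-B-G-F: 13 + 2 + 7 + 3 = 25
C-E-G-F: 13 + 9 + 3 = 25
Shortest: 20.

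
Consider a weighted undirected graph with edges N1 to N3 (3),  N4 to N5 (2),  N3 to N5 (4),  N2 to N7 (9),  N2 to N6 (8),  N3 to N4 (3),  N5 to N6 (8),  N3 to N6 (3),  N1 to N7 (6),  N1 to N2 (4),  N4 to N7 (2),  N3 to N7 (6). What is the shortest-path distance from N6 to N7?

8

A few of the N6→N7 routes:
N6→N3→N5→N4→N7: 3 + 4 + 2 + 2 = 11
N6→N3→N7: 3 + 6 = 9
N6→N3→N4→N7: 3 + 3 + 2 = 8
N6→N3→N1→N7: 3 + 3 + 6 = 12
Best route has total 8.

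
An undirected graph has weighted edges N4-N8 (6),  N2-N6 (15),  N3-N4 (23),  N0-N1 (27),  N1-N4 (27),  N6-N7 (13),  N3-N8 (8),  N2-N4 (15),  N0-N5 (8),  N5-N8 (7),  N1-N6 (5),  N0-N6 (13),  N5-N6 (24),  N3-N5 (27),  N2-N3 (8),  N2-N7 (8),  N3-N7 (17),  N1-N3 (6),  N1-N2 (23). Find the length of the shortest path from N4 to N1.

Some routes from N4 to N1:
N4 - N1: 27
N4 - N3 - N1: 23 + 6 = 29
N4 - N8 - N3 - N1: 6 + 8 + 6 = 20
N4 - N2 - N3 - N1: 15 + 8 + 6 = 29
Best route has total 20.

20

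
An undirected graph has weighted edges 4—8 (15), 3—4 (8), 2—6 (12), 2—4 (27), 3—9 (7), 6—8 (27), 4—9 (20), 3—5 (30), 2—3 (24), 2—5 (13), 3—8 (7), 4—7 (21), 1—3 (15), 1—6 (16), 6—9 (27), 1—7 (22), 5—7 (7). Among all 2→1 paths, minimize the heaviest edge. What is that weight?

16

A few of the 2→1 routes:
2→5→7→4→9→3→1: max(13, 7, 21, 20, 7, 15) = 21
2→5→7→4→8→3→1: max(13, 7, 21, 15, 7, 15) = 21
2→6→1: max(12, 16) = 16
Best route has worst link 16.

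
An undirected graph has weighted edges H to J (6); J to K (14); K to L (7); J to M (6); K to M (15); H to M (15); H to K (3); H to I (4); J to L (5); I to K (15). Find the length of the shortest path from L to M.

11

Checking several routes:
L - K - H - J - M: 7 + 3 + 6 + 6 = 22
L - J - M: 5 + 6 = 11
L - K - H - M: 7 + 3 + 15 = 25
L - K - M: 7 + 15 = 22
L - K - J - M: 7 + 14 + 6 = 27
L - J - H - M: 5 + 6 + 15 = 26
Best route has total 11.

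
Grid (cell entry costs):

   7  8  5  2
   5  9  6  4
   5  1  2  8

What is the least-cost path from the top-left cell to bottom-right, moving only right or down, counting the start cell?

28

Best path: (0,0) → (1,0) → (2,0) → (2,1) → (2,2) → (2,3)
Cost: 7 + 5 + 5 + 1 + 2 + 8 = 28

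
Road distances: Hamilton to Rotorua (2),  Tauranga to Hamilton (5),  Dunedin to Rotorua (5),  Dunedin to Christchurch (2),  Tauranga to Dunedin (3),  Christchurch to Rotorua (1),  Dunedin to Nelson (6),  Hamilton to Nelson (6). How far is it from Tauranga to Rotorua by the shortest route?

6

A few of the Tauranga→Rotorua routes:
Tauranga-Hamilton-Rotorua: 5 + 2 = 7
Tauranga-Dunedin-Nelson-Hamilton-Rotorua: 3 + 6 + 6 + 2 = 17
Tauranga-Dunedin-Rotorua: 3 + 5 = 8
Tauranga-Dunedin-Christchurch-Rotorua: 3 + 2 + 1 = 6
Tauranga-Hamilton-Nelson-Dunedin-Christchurch-Rotorua: 5 + 6 + 6 + 2 + 1 = 20
The minimum is 6.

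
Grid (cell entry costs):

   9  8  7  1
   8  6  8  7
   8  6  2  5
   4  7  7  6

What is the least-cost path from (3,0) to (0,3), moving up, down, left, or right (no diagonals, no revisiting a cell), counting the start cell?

32

Path r3c0 -> r3c1 -> r2c1 -> r2c2 -> r2c3 -> r1c3 -> r0c3: 4 + 7 + 6 + 2 + 5 + 7 + 1 = 32.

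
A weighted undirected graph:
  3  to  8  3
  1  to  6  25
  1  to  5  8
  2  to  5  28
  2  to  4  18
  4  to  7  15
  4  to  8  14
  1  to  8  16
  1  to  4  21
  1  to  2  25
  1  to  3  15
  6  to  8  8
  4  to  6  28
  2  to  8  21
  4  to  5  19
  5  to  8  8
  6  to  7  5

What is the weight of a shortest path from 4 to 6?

A few of the 4→6 routes:
4 - 8 - 6: 14 + 8 = 22
4 - 6: 28
4 - 1 - 8 - 6: 21 + 16 + 8 = 45
4 - 1 - 5 - 8 - 6: 21 + 8 + 8 + 8 = 45
4 - 5 - 8 - 6: 19 + 8 + 8 = 35
4 - 7 - 6: 15 + 5 = 20
The minimum is 20.

20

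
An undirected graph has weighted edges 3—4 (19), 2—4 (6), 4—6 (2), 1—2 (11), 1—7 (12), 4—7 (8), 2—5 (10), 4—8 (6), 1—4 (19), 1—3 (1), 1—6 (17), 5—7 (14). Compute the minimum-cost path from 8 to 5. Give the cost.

22

A few of the 8→5 routes:
8 - 4 - 2 - 5: 6 + 6 + 10 = 22
8 - 4 - 1 - 2 - 5: 6 + 19 + 11 + 10 = 46
8 - 4 - 6 - 1 - 2 - 5: 6 + 2 + 17 + 11 + 10 = 46
8 - 4 - 7 - 5: 6 + 8 + 14 = 28
8 - 4 - 3 - 1 - 2 - 5: 6 + 19 + 1 + 11 + 10 = 47
Shortest: 22.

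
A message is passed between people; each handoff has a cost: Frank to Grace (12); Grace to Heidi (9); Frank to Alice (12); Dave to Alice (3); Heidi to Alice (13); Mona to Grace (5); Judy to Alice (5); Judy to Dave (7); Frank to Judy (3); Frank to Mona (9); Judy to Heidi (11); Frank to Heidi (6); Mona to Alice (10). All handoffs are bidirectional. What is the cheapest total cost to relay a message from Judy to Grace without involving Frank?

Candidate routes:
Judy - Dave - Alice - Heidi - Grace: 7 + 3 + 13 + 9 = 32
Judy - Heidi - Alice - Mona - Grace: 11 + 13 + 10 + 5 = 39
Judy - Alice - Heidi - Grace: 5 + 13 + 9 = 27
Judy - Heidi - Grace: 11 + 9 = 20
Judy - Alice - Mona - Grace: 5 + 10 + 5 = 20
Judy - Dave - Alice - Mona - Grace: 7 + 3 + 10 + 5 = 25
Shortest: 20.

20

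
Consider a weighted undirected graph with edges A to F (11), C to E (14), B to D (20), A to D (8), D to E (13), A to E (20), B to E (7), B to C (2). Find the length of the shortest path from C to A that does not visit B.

34

Paths from C to A avoiding B:
C - E - A: 14 + 20 = 34
C - E - D - A: 14 + 13 + 8 = 35
Shortest: 34.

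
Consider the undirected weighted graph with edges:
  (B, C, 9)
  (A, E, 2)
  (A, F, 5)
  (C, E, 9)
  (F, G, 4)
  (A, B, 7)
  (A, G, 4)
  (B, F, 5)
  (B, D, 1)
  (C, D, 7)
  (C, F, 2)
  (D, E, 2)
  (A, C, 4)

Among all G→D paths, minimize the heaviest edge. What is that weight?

Some routes from G to D:
G -> F -> C -> A -> E -> D: max(4, 2, 4, 2, 2) = 4
G -> A -> E -> D: max(4, 2, 2) = 4
G -> F -> A -> E -> D: max(4, 5, 2, 2) = 5
Best route has worst link 4.

4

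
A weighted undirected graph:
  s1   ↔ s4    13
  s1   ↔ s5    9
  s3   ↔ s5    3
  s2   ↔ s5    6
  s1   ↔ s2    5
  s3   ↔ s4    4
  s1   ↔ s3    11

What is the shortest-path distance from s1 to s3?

Checking several routes:
s1 -> s3: 11
s1 -> s5 -> s3: 9 + 3 = 12
s1 -> s2 -> s5 -> s3: 5 + 6 + 3 = 14
The minimum is 11.

11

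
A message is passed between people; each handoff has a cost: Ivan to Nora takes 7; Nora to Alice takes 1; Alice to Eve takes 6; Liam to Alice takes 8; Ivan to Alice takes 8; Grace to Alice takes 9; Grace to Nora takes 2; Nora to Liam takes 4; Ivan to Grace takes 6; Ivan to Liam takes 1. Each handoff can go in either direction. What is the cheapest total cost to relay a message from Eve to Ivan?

Comparing a few candidate routes:
Eve - Alice - Nora - Ivan: 6 + 1 + 7 = 14
Eve - Alice - Ivan: 6 + 8 = 14
Eve - Alice - Nora - Liam - Ivan: 6 + 1 + 4 + 1 = 12
Eve - Alice - Nora - Grace - Ivan: 6 + 1 + 2 + 6 = 15
Best route has total 12.

12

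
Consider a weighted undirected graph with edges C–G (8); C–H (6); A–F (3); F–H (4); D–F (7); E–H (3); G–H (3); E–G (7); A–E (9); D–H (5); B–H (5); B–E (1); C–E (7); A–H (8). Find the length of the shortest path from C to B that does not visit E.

Paths from C to B avoiding E:
C-G-H-B: 8 + 3 + 5 = 16
C-H-B: 6 + 5 = 11
Best route has total 11.

11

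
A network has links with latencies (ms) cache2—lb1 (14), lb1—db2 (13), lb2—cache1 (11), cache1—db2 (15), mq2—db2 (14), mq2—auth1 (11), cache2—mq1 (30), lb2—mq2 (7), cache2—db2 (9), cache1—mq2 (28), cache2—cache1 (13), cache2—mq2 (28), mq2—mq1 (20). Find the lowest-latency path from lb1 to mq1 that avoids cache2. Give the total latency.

Candidate routes:
lb1-db2-mq2-mq1: 13 + 14 + 20 = 47
lb1-db2-cache1-mq2-mq1: 13 + 15 + 28 + 20 = 76
lb1-db2-cache1-lb2-mq2-mq1: 13 + 15 + 11 + 7 + 20 = 66
Best route has total 47 ms.

47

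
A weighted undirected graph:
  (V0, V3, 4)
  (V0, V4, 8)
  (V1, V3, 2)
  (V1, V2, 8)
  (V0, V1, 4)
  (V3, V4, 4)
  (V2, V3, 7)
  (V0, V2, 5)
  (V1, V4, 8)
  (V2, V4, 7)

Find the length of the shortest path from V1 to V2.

8

Comparing a few candidate routes:
V1-V4-V2: 8 + 7 = 15
V1-V0-V2: 4 + 5 = 9
V1-V3-V2: 2 + 7 = 9
V1-V3-V0-V2: 2 + 4 + 5 = 11
V1-V3-V4-V2: 2 + 4 + 7 = 13
V1-V2: 8
The minimum is 8.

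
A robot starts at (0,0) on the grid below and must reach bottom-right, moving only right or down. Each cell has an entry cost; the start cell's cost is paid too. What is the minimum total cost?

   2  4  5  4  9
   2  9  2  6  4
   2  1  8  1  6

Cheapest: [0,0] [1,0] [2,0] [2,1] [2,2] [2,3] [2,4]
  2 + 2 + 2 + 1 + 8 + 1 + 6 = 22
For comparison, the top-then-right route costs 34.

22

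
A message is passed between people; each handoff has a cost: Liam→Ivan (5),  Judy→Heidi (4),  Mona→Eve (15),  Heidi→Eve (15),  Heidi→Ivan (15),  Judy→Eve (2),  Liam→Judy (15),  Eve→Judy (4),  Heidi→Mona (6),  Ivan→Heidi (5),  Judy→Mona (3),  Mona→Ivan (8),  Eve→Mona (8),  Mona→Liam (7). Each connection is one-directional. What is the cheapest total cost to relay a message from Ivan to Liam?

18

Candidate routes:
Ivan-Heidi-Mona-Liam: 5 + 6 + 7 = 18
Ivan-Heidi-Eve-Judy-Mona-Liam: 5 + 15 + 4 + 3 + 7 = 34
Ivan-Heidi-Eve-Mona-Liam: 5 + 15 + 8 + 7 = 35
The minimum is 18.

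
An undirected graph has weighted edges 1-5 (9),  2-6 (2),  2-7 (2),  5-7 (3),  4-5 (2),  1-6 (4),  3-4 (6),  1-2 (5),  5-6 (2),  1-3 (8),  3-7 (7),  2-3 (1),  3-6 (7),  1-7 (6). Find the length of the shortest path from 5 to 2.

4

Checking several routes:
5 -> 6 -> 3 -> 2: 2 + 7 + 1 = 10
5 -> 4 -> 3 -> 2: 2 + 6 + 1 = 9
5 -> 7 -> 2: 3 + 2 = 5
5 -> 6 -> 2: 2 + 2 = 4
5 -> 7 -> 3 -> 2: 3 + 7 + 1 = 11
5 -> 6 -> 1 -> 2: 2 + 4 + 5 = 11
Shortest: 4.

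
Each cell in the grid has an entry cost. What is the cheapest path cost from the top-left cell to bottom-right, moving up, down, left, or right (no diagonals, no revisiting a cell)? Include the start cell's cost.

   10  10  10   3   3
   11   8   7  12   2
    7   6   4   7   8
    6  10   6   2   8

54

Take [0,0] → [0,1] → [0,2] → [0,3] → [0,4] → [1,4] → [2,4] → [3,4] for a total of 10 + 10 + 10 + 3 + 3 + 2 + 8 + 8 = 54.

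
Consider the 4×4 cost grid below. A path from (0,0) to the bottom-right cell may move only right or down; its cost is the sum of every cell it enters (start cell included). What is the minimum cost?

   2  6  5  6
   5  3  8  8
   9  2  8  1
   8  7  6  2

23

Take (0,0) -> (1,0) -> (1,1) -> (2,1) -> (2,2) -> (2,3) -> (3,3) for a total of 2 + 5 + 3 + 2 + 8 + 1 + 2 = 23.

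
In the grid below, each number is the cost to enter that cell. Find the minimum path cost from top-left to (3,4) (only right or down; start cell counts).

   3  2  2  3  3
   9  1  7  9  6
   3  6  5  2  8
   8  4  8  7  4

Path (0,0) -> (0,1) -> (1,1) -> (2,1) -> (2,2) -> (2,3) -> (3,3) -> (3,4): 3 + 2 + 1 + 6 + 5 + 2 + 7 + 4 = 30.
(Top row then right column would cost 31.)

30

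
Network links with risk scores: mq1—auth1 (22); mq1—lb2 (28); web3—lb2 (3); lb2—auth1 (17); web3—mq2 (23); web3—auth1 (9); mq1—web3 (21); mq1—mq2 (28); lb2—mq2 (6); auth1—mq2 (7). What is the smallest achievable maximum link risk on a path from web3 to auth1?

Comparing a few candidate routes:
web3 -> auth1: max(9) = 9
web3 -> mq2 -> lb2 -> auth1: max(23, 6, 17) = 23
web3 -> lb2 -> auth1: max(3, 17) = 17
web3 -> lb2 -> mq2 -> auth1: max(3, 6, 7) = 7
web3 -> mq1 -> auth1: max(21, 22) = 22
Smallest bottleneck: 7.

7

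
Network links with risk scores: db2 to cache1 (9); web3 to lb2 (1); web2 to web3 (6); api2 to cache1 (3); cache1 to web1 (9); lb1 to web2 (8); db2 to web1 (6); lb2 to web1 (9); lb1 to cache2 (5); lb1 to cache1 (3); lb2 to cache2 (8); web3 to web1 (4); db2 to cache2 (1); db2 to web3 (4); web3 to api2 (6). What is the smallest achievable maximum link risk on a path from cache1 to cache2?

Some routes from cache1 to cache2:
cache1 -> api2 -> web3 -> web1 -> db2 -> cache2: max(3, 6, 4, 6, 1) = 6
cache1 -> lb1 -> cache2: max(3, 5) = 5
cache1 -> lb1 -> web2 -> web3 -> lb2 -> cache2: max(3, 8, 6, 1, 8) = 8
cache1 -> api2 -> web3 -> db2 -> cache2: max(3, 6, 4, 1) = 6
cache1 -> lb1 -> web2 -> web3 -> web1 -> db2 -> cache2: max(3, 8, 6, 4, 6, 1) = 8
Best route has worst link 5.

5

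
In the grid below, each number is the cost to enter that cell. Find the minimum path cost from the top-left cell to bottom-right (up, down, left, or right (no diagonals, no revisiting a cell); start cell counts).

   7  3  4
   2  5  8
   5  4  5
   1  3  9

27

Best path: [0,0] → [1,0] → [2,0] → [3,0] → [3,1] → [3,2]
Cost: 7 + 2 + 5 + 1 + 3 + 9 = 27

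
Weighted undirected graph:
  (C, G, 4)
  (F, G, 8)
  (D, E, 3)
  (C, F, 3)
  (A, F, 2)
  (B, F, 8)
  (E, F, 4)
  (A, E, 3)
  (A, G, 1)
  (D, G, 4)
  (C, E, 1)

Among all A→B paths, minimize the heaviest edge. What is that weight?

Checking several routes:
A -> G -> C -> E -> F -> B: max(1, 4, 1, 4, 8) = 8
A -> G -> C -> F -> B: max(1, 4, 3, 8) = 8
A -> F -> B: max(2, 8) = 8
A -> G -> D -> E -> C -> F -> B: max(1, 4, 3, 1, 3, 8) = 8
A -> G -> D -> E -> F -> B: max(1, 4, 3, 4, 8) = 8
A -> G -> F -> B: max(1, 8, 8) = 8
Smallest bottleneck: 8.

8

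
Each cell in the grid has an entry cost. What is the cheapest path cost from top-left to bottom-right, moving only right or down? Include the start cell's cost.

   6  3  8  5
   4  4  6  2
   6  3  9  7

One optimal route is [0,0] → [0,1] → [1,1] → [1,2] → [1,3] → [2,3].
Its cost is 6 + 3 + 4 + 6 + 2 + 7 = 28.
For comparison, the top-then-right route costs 31.

28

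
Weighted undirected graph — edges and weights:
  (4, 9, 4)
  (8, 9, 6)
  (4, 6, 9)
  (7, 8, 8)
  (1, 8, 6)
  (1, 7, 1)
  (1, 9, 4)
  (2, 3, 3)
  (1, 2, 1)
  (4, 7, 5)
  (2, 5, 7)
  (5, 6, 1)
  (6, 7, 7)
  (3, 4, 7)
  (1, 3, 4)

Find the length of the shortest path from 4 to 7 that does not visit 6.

5

Checking several routes:
4-9-1-7: 4 + 4 + 1 = 9
4-3-1-7: 7 + 4 + 1 = 12
4-3-2-1-7: 7 + 3 + 1 + 1 = 12
4-9-8-1-7: 4 + 6 + 6 + 1 = 17
4-7: 5
Shortest: 5.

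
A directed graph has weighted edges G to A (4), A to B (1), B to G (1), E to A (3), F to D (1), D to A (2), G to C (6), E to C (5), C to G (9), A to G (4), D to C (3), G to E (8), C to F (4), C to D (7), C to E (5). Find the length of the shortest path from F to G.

Paths from F to G:
F-D-A-G: 1 + 2 + 4 = 7
F-D-C-G: 1 + 3 + 9 = 13
F-D-C-E-A-B-G: 1 + 3 + 5 + 3 + 1 + 1 = 14
F-D-C-E-A-G: 1 + 3 + 5 + 3 + 4 = 16
F-D-A-B-G: 1 + 2 + 1 + 1 = 5
Best route has total 5.

5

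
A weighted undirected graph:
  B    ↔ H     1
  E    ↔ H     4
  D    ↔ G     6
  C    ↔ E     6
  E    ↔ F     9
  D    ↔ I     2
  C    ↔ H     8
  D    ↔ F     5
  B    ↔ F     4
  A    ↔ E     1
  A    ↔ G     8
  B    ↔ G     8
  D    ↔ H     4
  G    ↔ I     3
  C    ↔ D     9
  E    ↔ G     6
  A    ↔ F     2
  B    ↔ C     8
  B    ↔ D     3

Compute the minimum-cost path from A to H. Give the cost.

5

Checking several routes:
A → E → H: 1 + 4 = 5
A → F → D → H: 2 + 5 + 4 = 11
A → F → B → H: 2 + 4 + 1 = 7
A → F → D → B → H: 2 + 5 + 3 + 1 = 11
The minimum is 5.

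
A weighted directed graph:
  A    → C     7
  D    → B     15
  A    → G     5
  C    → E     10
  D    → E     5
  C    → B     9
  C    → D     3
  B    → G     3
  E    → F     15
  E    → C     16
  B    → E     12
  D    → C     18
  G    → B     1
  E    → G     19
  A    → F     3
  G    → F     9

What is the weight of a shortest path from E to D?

19

Routes from E to D:
E-C-D: 16 + 3 = 19
The minimum is 19.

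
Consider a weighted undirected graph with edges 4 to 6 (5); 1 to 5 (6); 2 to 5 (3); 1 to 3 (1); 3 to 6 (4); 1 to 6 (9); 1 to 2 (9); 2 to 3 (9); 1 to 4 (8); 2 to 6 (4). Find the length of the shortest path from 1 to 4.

Some routes from 1 to 4:
1 → 2 → 6 → 4: 9 + 4 + 5 = 18
1 → 4: 8
1 → 5 → 2 → 6 → 4: 6 + 3 + 4 + 5 = 18
1 → 3 → 6 → 4: 1 + 4 + 5 = 10
1 → 6 → 4: 9 + 5 = 14
1 → 3 → 2 → 6 → 4: 1 + 9 + 4 + 5 = 19
Best route has total 8.

8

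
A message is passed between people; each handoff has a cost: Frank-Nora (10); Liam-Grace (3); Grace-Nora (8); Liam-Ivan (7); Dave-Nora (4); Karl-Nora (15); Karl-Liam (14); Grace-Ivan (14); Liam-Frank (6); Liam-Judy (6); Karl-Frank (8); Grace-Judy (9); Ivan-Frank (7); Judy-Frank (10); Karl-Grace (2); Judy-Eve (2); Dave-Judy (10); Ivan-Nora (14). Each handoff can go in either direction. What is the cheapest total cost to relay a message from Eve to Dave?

Comparing a few candidate routes:
Eve → Judy → Frank → Nora → Dave: 2 + 10 + 10 + 4 = 26
Eve → Judy → Grace → Karl → Nora → Dave: 2 + 9 + 2 + 15 + 4 = 32
Eve → Judy → Liam → Grace → Nora → Dave: 2 + 6 + 3 + 8 + 4 = 23
Eve → Judy → Liam → Frank → Nora → Dave: 2 + 6 + 6 + 10 + 4 = 28
Eve → Judy → Dave: 2 + 10 = 12
Eve → Judy → Grace → Nora → Dave: 2 + 9 + 8 + 4 = 23
Shortest: 12.

12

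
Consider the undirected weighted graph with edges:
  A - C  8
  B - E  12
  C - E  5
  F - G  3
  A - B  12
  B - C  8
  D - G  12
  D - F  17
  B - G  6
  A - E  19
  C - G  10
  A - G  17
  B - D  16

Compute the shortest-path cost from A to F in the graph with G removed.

Checking several routes:
A -> C -> E -> B -> D -> F: 8 + 5 + 12 + 16 + 17 = 58
A -> C -> B -> D -> F: 8 + 8 + 16 + 17 = 49
A -> B -> D -> F: 12 + 16 + 17 = 45
Shortest: 45.

45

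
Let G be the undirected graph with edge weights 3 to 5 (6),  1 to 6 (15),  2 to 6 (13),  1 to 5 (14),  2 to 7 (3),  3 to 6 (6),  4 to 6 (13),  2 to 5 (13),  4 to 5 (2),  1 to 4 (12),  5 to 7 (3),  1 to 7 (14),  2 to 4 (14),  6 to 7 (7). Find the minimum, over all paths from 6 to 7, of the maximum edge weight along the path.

Some routes from 6 to 7:
6 → 4 → 5 → 2 → 7: max(13, 2, 13, 3) = 13
6 → 2 → 5 → 7: max(13, 13, 3) = 13
6 → 7: max(7) = 7
6 → 4 → 5 → 7: max(13, 2, 3) = 13
6 → 3 → 5 → 7: max(6, 6, 3) = 6
6 → 2 → 7: max(13, 3) = 13
Smallest bottleneck: 6.

6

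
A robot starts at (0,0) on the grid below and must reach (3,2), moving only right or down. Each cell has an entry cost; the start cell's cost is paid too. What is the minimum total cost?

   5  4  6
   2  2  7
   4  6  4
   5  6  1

Take (0,0) (1,0) (1,1) (2,1) (2,2) (3,2) for a total of 5 + 2 + 2 + 6 + 4 + 1 = 20.
(Top row then right column would cost 27.)

20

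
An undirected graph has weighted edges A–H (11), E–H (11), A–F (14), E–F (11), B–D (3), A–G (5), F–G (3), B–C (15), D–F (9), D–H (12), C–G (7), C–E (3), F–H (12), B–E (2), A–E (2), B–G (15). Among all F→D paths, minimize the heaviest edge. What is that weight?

Checking several routes:
F-G-C-E-B-D: max(3, 7, 3, 2, 3) = 7
F-D: max(9) = 9
F-G-A-E-B-D: max(3, 5, 2, 2, 3) = 5
F-E-B-D: max(11, 2, 3) = 11
The minimum achievable maximum is 5.

5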